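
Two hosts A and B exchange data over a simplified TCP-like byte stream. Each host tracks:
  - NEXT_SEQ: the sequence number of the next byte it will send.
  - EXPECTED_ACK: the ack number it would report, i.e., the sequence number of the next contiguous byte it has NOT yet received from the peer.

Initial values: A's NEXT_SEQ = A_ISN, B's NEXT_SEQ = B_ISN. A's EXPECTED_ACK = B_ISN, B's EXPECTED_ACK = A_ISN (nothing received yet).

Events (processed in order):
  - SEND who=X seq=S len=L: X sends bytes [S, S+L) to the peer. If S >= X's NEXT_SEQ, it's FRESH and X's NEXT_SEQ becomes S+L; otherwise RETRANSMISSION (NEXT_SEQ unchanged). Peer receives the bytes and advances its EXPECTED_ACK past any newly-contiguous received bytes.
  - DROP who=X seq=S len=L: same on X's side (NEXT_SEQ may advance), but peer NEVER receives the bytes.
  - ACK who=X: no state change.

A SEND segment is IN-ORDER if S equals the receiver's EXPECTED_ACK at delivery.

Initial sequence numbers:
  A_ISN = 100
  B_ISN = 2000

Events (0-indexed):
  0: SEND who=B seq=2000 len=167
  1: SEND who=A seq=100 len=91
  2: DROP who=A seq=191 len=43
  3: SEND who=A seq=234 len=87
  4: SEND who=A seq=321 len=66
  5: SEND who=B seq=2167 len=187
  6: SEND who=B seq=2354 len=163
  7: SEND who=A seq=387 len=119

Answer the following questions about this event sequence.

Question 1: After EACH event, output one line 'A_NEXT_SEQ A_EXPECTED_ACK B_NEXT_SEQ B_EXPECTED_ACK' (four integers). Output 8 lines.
100 2167 2167 100
191 2167 2167 191
234 2167 2167 191
321 2167 2167 191
387 2167 2167 191
387 2354 2354 191
387 2517 2517 191
506 2517 2517 191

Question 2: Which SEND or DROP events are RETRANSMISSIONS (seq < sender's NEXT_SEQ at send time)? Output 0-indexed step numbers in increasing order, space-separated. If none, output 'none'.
Answer: none

Derivation:
Step 0: SEND seq=2000 -> fresh
Step 1: SEND seq=100 -> fresh
Step 2: DROP seq=191 -> fresh
Step 3: SEND seq=234 -> fresh
Step 4: SEND seq=321 -> fresh
Step 5: SEND seq=2167 -> fresh
Step 6: SEND seq=2354 -> fresh
Step 7: SEND seq=387 -> fresh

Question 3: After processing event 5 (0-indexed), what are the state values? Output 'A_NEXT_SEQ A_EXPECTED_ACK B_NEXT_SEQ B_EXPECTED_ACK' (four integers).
After event 0: A_seq=100 A_ack=2167 B_seq=2167 B_ack=100
After event 1: A_seq=191 A_ack=2167 B_seq=2167 B_ack=191
After event 2: A_seq=234 A_ack=2167 B_seq=2167 B_ack=191
After event 3: A_seq=321 A_ack=2167 B_seq=2167 B_ack=191
After event 4: A_seq=387 A_ack=2167 B_seq=2167 B_ack=191
After event 5: A_seq=387 A_ack=2354 B_seq=2354 B_ack=191

387 2354 2354 191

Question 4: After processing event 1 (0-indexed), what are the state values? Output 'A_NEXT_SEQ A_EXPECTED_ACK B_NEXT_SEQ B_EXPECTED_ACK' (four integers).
After event 0: A_seq=100 A_ack=2167 B_seq=2167 B_ack=100
After event 1: A_seq=191 A_ack=2167 B_seq=2167 B_ack=191

191 2167 2167 191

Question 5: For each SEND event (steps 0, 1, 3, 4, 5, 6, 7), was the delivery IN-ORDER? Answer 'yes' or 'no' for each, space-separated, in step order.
Answer: yes yes no no yes yes no

Derivation:
Step 0: SEND seq=2000 -> in-order
Step 1: SEND seq=100 -> in-order
Step 3: SEND seq=234 -> out-of-order
Step 4: SEND seq=321 -> out-of-order
Step 5: SEND seq=2167 -> in-order
Step 6: SEND seq=2354 -> in-order
Step 7: SEND seq=387 -> out-of-order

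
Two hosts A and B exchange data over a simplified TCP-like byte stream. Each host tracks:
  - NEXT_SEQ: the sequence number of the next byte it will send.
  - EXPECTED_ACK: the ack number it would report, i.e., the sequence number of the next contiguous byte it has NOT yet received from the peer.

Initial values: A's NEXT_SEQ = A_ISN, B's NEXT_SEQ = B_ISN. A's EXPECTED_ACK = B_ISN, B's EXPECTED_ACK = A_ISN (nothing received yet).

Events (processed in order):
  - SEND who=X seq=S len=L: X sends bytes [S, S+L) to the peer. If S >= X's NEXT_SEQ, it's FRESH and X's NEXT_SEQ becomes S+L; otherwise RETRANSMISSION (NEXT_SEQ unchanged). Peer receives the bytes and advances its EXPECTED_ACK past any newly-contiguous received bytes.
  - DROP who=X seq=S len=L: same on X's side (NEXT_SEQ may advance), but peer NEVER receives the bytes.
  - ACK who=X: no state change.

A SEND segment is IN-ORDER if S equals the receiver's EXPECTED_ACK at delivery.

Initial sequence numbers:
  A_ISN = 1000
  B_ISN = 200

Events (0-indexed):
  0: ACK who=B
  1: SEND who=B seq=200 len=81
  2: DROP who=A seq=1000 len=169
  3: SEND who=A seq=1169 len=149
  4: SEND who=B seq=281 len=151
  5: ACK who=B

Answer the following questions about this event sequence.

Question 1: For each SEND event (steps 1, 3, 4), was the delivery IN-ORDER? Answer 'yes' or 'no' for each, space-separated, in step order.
Step 1: SEND seq=200 -> in-order
Step 3: SEND seq=1169 -> out-of-order
Step 4: SEND seq=281 -> in-order

Answer: yes no yes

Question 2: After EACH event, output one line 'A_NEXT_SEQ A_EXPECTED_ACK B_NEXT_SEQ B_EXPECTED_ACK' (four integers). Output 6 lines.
1000 200 200 1000
1000 281 281 1000
1169 281 281 1000
1318 281 281 1000
1318 432 432 1000
1318 432 432 1000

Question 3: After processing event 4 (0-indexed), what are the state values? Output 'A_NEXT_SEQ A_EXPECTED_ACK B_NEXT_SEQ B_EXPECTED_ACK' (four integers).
After event 0: A_seq=1000 A_ack=200 B_seq=200 B_ack=1000
After event 1: A_seq=1000 A_ack=281 B_seq=281 B_ack=1000
After event 2: A_seq=1169 A_ack=281 B_seq=281 B_ack=1000
After event 3: A_seq=1318 A_ack=281 B_seq=281 B_ack=1000
After event 4: A_seq=1318 A_ack=432 B_seq=432 B_ack=1000

1318 432 432 1000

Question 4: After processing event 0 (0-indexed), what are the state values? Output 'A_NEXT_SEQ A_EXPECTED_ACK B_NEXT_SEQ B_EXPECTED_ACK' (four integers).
After event 0: A_seq=1000 A_ack=200 B_seq=200 B_ack=1000

1000 200 200 1000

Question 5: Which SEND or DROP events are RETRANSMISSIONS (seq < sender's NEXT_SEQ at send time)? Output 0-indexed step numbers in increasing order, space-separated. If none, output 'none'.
Step 1: SEND seq=200 -> fresh
Step 2: DROP seq=1000 -> fresh
Step 3: SEND seq=1169 -> fresh
Step 4: SEND seq=281 -> fresh

Answer: none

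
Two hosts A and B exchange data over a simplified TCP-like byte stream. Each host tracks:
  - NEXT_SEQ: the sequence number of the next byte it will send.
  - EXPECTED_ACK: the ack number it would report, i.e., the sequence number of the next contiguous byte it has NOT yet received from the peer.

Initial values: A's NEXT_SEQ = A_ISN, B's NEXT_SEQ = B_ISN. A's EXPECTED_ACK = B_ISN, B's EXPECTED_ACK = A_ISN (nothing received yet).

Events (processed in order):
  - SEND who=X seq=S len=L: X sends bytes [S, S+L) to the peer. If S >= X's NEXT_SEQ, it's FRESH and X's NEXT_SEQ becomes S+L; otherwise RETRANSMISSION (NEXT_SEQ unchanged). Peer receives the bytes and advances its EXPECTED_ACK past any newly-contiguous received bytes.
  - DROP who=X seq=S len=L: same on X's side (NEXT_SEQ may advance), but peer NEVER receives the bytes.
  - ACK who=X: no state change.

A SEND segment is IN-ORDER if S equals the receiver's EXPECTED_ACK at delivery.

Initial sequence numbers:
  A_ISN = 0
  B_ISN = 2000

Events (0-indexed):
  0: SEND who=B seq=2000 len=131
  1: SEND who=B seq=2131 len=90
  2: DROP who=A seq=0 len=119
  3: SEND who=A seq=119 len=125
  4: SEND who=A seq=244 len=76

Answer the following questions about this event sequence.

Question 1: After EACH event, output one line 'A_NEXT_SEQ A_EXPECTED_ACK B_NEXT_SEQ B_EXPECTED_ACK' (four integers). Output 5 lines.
0 2131 2131 0
0 2221 2221 0
119 2221 2221 0
244 2221 2221 0
320 2221 2221 0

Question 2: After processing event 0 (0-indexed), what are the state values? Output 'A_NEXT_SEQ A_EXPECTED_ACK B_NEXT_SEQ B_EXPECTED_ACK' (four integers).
After event 0: A_seq=0 A_ack=2131 B_seq=2131 B_ack=0

0 2131 2131 0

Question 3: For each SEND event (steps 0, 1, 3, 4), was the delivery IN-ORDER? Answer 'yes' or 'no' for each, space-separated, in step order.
Answer: yes yes no no

Derivation:
Step 0: SEND seq=2000 -> in-order
Step 1: SEND seq=2131 -> in-order
Step 3: SEND seq=119 -> out-of-order
Step 4: SEND seq=244 -> out-of-order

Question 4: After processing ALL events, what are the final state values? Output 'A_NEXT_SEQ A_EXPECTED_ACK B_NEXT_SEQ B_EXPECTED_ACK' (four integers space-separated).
After event 0: A_seq=0 A_ack=2131 B_seq=2131 B_ack=0
After event 1: A_seq=0 A_ack=2221 B_seq=2221 B_ack=0
After event 2: A_seq=119 A_ack=2221 B_seq=2221 B_ack=0
After event 3: A_seq=244 A_ack=2221 B_seq=2221 B_ack=0
After event 4: A_seq=320 A_ack=2221 B_seq=2221 B_ack=0

Answer: 320 2221 2221 0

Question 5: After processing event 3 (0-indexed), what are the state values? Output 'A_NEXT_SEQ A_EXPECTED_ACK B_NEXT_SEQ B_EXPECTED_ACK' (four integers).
After event 0: A_seq=0 A_ack=2131 B_seq=2131 B_ack=0
After event 1: A_seq=0 A_ack=2221 B_seq=2221 B_ack=0
After event 2: A_seq=119 A_ack=2221 B_seq=2221 B_ack=0
After event 3: A_seq=244 A_ack=2221 B_seq=2221 B_ack=0

244 2221 2221 0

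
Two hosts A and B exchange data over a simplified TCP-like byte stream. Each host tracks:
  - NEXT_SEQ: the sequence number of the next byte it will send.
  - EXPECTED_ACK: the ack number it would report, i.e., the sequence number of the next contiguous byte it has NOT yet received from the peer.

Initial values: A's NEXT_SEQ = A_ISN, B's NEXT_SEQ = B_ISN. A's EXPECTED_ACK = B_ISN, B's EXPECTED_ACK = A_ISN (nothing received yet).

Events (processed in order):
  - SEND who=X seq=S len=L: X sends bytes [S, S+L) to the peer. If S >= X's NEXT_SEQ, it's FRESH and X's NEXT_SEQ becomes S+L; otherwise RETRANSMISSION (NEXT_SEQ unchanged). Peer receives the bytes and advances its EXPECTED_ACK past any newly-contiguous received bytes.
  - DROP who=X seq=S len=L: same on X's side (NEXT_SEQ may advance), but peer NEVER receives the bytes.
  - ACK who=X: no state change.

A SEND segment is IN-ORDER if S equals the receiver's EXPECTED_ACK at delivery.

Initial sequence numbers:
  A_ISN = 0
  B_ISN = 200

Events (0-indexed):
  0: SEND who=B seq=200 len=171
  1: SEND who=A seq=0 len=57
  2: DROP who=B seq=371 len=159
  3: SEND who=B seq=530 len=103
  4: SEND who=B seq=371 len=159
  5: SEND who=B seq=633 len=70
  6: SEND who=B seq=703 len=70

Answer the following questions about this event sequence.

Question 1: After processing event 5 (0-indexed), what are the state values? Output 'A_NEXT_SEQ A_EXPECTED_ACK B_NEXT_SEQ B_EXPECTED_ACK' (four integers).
After event 0: A_seq=0 A_ack=371 B_seq=371 B_ack=0
After event 1: A_seq=57 A_ack=371 B_seq=371 B_ack=57
After event 2: A_seq=57 A_ack=371 B_seq=530 B_ack=57
After event 3: A_seq=57 A_ack=371 B_seq=633 B_ack=57
After event 4: A_seq=57 A_ack=633 B_seq=633 B_ack=57
After event 5: A_seq=57 A_ack=703 B_seq=703 B_ack=57

57 703 703 57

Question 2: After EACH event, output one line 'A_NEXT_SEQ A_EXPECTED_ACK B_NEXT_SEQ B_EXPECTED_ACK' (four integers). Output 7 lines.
0 371 371 0
57 371 371 57
57 371 530 57
57 371 633 57
57 633 633 57
57 703 703 57
57 773 773 57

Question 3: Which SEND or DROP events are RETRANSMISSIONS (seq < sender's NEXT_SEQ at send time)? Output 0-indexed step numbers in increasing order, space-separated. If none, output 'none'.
Answer: 4

Derivation:
Step 0: SEND seq=200 -> fresh
Step 1: SEND seq=0 -> fresh
Step 2: DROP seq=371 -> fresh
Step 3: SEND seq=530 -> fresh
Step 4: SEND seq=371 -> retransmit
Step 5: SEND seq=633 -> fresh
Step 6: SEND seq=703 -> fresh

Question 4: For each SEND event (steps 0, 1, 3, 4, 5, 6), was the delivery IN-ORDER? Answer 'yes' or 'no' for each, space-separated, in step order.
Step 0: SEND seq=200 -> in-order
Step 1: SEND seq=0 -> in-order
Step 3: SEND seq=530 -> out-of-order
Step 4: SEND seq=371 -> in-order
Step 5: SEND seq=633 -> in-order
Step 6: SEND seq=703 -> in-order

Answer: yes yes no yes yes yes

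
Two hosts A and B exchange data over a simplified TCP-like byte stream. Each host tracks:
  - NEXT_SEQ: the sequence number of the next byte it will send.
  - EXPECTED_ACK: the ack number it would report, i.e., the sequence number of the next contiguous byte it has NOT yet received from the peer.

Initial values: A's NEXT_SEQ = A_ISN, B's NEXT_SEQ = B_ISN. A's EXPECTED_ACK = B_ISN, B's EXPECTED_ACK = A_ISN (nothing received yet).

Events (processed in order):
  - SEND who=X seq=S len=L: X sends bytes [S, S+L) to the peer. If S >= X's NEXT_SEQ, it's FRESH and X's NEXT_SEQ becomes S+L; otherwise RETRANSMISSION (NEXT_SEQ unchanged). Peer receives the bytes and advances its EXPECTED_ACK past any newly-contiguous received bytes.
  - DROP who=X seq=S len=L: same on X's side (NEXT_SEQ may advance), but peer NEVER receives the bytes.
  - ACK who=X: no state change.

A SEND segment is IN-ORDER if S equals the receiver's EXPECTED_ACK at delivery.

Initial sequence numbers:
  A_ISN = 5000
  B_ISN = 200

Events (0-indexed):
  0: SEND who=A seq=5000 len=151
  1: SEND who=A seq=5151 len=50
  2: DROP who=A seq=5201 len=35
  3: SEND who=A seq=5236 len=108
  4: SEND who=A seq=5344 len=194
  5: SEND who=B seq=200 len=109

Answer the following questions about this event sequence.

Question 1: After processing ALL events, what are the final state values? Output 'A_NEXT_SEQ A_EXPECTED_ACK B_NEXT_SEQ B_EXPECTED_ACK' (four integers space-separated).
After event 0: A_seq=5151 A_ack=200 B_seq=200 B_ack=5151
After event 1: A_seq=5201 A_ack=200 B_seq=200 B_ack=5201
After event 2: A_seq=5236 A_ack=200 B_seq=200 B_ack=5201
After event 3: A_seq=5344 A_ack=200 B_seq=200 B_ack=5201
After event 4: A_seq=5538 A_ack=200 B_seq=200 B_ack=5201
After event 5: A_seq=5538 A_ack=309 B_seq=309 B_ack=5201

Answer: 5538 309 309 5201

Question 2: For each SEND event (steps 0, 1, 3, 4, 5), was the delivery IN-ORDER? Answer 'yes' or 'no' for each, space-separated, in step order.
Answer: yes yes no no yes

Derivation:
Step 0: SEND seq=5000 -> in-order
Step 1: SEND seq=5151 -> in-order
Step 3: SEND seq=5236 -> out-of-order
Step 4: SEND seq=5344 -> out-of-order
Step 5: SEND seq=200 -> in-order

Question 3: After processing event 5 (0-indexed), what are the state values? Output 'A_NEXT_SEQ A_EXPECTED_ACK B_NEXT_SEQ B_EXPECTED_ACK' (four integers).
After event 0: A_seq=5151 A_ack=200 B_seq=200 B_ack=5151
After event 1: A_seq=5201 A_ack=200 B_seq=200 B_ack=5201
After event 2: A_seq=5236 A_ack=200 B_seq=200 B_ack=5201
After event 3: A_seq=5344 A_ack=200 B_seq=200 B_ack=5201
After event 4: A_seq=5538 A_ack=200 B_seq=200 B_ack=5201
After event 5: A_seq=5538 A_ack=309 B_seq=309 B_ack=5201

5538 309 309 5201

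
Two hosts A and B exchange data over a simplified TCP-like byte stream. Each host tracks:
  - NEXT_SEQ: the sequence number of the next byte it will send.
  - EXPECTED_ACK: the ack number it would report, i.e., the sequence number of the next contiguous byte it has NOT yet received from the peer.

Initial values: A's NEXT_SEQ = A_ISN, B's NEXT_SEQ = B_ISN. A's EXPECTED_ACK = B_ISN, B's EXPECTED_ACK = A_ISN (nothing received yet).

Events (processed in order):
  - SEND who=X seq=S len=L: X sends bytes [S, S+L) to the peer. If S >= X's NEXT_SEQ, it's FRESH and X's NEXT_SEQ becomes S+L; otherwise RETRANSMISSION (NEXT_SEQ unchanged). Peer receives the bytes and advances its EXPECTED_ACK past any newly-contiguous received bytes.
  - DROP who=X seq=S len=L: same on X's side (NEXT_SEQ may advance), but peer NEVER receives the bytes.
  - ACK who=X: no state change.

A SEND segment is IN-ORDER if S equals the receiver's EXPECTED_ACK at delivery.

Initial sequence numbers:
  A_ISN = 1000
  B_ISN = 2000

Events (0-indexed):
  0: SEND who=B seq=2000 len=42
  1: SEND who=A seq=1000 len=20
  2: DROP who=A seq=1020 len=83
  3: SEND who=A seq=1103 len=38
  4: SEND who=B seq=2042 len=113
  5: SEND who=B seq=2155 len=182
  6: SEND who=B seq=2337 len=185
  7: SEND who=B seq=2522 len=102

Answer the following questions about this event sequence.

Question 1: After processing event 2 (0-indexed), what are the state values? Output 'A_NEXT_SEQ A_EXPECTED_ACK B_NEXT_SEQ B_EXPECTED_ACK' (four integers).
After event 0: A_seq=1000 A_ack=2042 B_seq=2042 B_ack=1000
After event 1: A_seq=1020 A_ack=2042 B_seq=2042 B_ack=1020
After event 2: A_seq=1103 A_ack=2042 B_seq=2042 B_ack=1020

1103 2042 2042 1020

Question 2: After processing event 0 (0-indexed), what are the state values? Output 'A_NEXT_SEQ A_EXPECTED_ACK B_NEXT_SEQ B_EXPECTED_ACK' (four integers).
After event 0: A_seq=1000 A_ack=2042 B_seq=2042 B_ack=1000

1000 2042 2042 1000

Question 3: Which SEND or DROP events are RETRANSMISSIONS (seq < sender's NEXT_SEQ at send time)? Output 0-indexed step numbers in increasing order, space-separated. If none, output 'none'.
Step 0: SEND seq=2000 -> fresh
Step 1: SEND seq=1000 -> fresh
Step 2: DROP seq=1020 -> fresh
Step 3: SEND seq=1103 -> fresh
Step 4: SEND seq=2042 -> fresh
Step 5: SEND seq=2155 -> fresh
Step 6: SEND seq=2337 -> fresh
Step 7: SEND seq=2522 -> fresh

Answer: none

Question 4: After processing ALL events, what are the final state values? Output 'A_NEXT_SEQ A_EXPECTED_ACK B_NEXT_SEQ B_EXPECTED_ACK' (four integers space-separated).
Answer: 1141 2624 2624 1020

Derivation:
After event 0: A_seq=1000 A_ack=2042 B_seq=2042 B_ack=1000
After event 1: A_seq=1020 A_ack=2042 B_seq=2042 B_ack=1020
After event 2: A_seq=1103 A_ack=2042 B_seq=2042 B_ack=1020
After event 3: A_seq=1141 A_ack=2042 B_seq=2042 B_ack=1020
After event 4: A_seq=1141 A_ack=2155 B_seq=2155 B_ack=1020
After event 5: A_seq=1141 A_ack=2337 B_seq=2337 B_ack=1020
After event 6: A_seq=1141 A_ack=2522 B_seq=2522 B_ack=1020
After event 7: A_seq=1141 A_ack=2624 B_seq=2624 B_ack=1020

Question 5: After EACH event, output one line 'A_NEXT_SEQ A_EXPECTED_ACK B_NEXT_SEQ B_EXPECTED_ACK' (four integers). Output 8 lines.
1000 2042 2042 1000
1020 2042 2042 1020
1103 2042 2042 1020
1141 2042 2042 1020
1141 2155 2155 1020
1141 2337 2337 1020
1141 2522 2522 1020
1141 2624 2624 1020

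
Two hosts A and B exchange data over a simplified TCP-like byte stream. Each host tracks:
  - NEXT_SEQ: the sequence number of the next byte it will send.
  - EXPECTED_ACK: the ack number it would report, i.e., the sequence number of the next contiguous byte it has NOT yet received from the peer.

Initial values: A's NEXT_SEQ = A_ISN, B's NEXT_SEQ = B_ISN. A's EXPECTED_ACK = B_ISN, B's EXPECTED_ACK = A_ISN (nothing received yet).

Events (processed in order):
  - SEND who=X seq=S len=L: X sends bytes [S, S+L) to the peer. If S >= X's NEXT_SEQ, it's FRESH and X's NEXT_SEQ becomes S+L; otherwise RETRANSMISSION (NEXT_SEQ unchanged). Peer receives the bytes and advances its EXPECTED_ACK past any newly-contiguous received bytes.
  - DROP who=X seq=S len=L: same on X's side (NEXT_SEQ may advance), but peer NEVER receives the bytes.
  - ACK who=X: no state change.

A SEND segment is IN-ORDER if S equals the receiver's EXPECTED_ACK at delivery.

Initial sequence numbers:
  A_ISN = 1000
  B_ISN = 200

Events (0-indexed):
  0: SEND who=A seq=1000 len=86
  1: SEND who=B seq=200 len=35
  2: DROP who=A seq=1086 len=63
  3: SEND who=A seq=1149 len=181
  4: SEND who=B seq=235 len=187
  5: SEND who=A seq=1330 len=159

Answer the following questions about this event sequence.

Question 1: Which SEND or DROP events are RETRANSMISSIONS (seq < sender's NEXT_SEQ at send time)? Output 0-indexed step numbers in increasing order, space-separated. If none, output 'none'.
Step 0: SEND seq=1000 -> fresh
Step 1: SEND seq=200 -> fresh
Step 2: DROP seq=1086 -> fresh
Step 3: SEND seq=1149 -> fresh
Step 4: SEND seq=235 -> fresh
Step 5: SEND seq=1330 -> fresh

Answer: none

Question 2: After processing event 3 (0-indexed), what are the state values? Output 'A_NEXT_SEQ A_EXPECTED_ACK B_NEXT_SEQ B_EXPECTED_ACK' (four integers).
After event 0: A_seq=1086 A_ack=200 B_seq=200 B_ack=1086
After event 1: A_seq=1086 A_ack=235 B_seq=235 B_ack=1086
After event 2: A_seq=1149 A_ack=235 B_seq=235 B_ack=1086
After event 3: A_seq=1330 A_ack=235 B_seq=235 B_ack=1086

1330 235 235 1086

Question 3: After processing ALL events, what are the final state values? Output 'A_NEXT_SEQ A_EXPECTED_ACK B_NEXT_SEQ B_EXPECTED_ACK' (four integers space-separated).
Answer: 1489 422 422 1086

Derivation:
After event 0: A_seq=1086 A_ack=200 B_seq=200 B_ack=1086
After event 1: A_seq=1086 A_ack=235 B_seq=235 B_ack=1086
After event 2: A_seq=1149 A_ack=235 B_seq=235 B_ack=1086
After event 3: A_seq=1330 A_ack=235 B_seq=235 B_ack=1086
After event 4: A_seq=1330 A_ack=422 B_seq=422 B_ack=1086
After event 5: A_seq=1489 A_ack=422 B_seq=422 B_ack=1086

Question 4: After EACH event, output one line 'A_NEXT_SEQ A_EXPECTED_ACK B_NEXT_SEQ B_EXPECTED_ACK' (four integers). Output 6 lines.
1086 200 200 1086
1086 235 235 1086
1149 235 235 1086
1330 235 235 1086
1330 422 422 1086
1489 422 422 1086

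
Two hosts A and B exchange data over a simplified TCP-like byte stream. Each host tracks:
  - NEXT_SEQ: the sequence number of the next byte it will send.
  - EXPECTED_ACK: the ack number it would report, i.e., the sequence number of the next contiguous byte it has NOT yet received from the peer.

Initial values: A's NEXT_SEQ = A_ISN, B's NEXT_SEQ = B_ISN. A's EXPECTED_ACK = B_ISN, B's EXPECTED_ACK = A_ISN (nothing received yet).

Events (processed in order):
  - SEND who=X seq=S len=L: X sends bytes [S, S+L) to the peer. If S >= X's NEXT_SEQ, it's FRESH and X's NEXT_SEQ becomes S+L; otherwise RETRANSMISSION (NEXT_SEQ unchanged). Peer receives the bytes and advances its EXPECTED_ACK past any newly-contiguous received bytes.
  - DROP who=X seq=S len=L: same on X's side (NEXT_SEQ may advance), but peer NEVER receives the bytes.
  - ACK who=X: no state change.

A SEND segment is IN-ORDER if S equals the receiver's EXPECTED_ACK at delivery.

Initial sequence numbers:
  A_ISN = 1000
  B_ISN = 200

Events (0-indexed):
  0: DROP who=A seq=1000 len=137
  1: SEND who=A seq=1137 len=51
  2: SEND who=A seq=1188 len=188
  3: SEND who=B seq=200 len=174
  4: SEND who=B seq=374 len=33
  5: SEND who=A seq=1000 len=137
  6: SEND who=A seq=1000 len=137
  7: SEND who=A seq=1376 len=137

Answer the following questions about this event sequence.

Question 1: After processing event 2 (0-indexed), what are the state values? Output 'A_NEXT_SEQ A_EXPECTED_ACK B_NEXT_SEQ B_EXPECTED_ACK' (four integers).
After event 0: A_seq=1137 A_ack=200 B_seq=200 B_ack=1000
After event 1: A_seq=1188 A_ack=200 B_seq=200 B_ack=1000
After event 2: A_seq=1376 A_ack=200 B_seq=200 B_ack=1000

1376 200 200 1000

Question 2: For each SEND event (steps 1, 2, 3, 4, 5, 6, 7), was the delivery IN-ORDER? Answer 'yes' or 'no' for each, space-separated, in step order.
Answer: no no yes yes yes no yes

Derivation:
Step 1: SEND seq=1137 -> out-of-order
Step 2: SEND seq=1188 -> out-of-order
Step 3: SEND seq=200 -> in-order
Step 4: SEND seq=374 -> in-order
Step 5: SEND seq=1000 -> in-order
Step 6: SEND seq=1000 -> out-of-order
Step 7: SEND seq=1376 -> in-order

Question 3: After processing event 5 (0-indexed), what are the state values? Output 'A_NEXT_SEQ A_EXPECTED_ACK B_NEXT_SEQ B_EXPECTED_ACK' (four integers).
After event 0: A_seq=1137 A_ack=200 B_seq=200 B_ack=1000
After event 1: A_seq=1188 A_ack=200 B_seq=200 B_ack=1000
After event 2: A_seq=1376 A_ack=200 B_seq=200 B_ack=1000
After event 3: A_seq=1376 A_ack=374 B_seq=374 B_ack=1000
After event 4: A_seq=1376 A_ack=407 B_seq=407 B_ack=1000
After event 5: A_seq=1376 A_ack=407 B_seq=407 B_ack=1376

1376 407 407 1376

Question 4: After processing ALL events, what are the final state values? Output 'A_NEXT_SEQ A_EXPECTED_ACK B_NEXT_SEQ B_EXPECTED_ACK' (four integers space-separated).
Answer: 1513 407 407 1513

Derivation:
After event 0: A_seq=1137 A_ack=200 B_seq=200 B_ack=1000
After event 1: A_seq=1188 A_ack=200 B_seq=200 B_ack=1000
After event 2: A_seq=1376 A_ack=200 B_seq=200 B_ack=1000
After event 3: A_seq=1376 A_ack=374 B_seq=374 B_ack=1000
After event 4: A_seq=1376 A_ack=407 B_seq=407 B_ack=1000
After event 5: A_seq=1376 A_ack=407 B_seq=407 B_ack=1376
After event 6: A_seq=1376 A_ack=407 B_seq=407 B_ack=1376
After event 7: A_seq=1513 A_ack=407 B_seq=407 B_ack=1513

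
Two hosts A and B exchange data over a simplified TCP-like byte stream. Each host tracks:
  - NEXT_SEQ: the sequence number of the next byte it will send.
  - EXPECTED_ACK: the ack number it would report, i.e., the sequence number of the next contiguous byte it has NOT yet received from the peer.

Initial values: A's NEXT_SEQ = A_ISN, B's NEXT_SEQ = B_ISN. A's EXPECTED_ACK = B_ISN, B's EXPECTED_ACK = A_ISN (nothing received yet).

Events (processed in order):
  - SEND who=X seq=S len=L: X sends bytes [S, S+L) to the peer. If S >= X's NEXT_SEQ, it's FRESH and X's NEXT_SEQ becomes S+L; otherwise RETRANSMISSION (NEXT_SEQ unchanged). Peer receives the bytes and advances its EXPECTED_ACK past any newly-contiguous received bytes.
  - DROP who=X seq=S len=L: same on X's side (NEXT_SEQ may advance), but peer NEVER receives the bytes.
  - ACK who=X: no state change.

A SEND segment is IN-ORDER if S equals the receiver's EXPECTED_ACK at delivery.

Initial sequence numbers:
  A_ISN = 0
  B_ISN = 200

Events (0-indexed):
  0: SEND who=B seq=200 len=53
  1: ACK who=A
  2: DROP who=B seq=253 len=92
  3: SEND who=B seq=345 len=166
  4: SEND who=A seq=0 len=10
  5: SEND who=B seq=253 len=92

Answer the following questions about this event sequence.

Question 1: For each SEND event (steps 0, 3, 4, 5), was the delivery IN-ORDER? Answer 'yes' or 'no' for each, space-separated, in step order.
Step 0: SEND seq=200 -> in-order
Step 3: SEND seq=345 -> out-of-order
Step 4: SEND seq=0 -> in-order
Step 5: SEND seq=253 -> in-order

Answer: yes no yes yes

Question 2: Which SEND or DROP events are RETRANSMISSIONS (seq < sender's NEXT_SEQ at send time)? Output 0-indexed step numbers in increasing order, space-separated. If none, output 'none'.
Answer: 5

Derivation:
Step 0: SEND seq=200 -> fresh
Step 2: DROP seq=253 -> fresh
Step 3: SEND seq=345 -> fresh
Step 4: SEND seq=0 -> fresh
Step 5: SEND seq=253 -> retransmit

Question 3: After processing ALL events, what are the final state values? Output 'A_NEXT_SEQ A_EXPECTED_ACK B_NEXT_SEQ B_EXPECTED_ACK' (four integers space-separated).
Answer: 10 511 511 10

Derivation:
After event 0: A_seq=0 A_ack=253 B_seq=253 B_ack=0
After event 1: A_seq=0 A_ack=253 B_seq=253 B_ack=0
After event 2: A_seq=0 A_ack=253 B_seq=345 B_ack=0
After event 3: A_seq=0 A_ack=253 B_seq=511 B_ack=0
After event 4: A_seq=10 A_ack=253 B_seq=511 B_ack=10
After event 5: A_seq=10 A_ack=511 B_seq=511 B_ack=10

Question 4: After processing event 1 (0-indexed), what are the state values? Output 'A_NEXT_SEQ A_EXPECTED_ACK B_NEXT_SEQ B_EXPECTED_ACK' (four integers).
After event 0: A_seq=0 A_ack=253 B_seq=253 B_ack=0
After event 1: A_seq=0 A_ack=253 B_seq=253 B_ack=0

0 253 253 0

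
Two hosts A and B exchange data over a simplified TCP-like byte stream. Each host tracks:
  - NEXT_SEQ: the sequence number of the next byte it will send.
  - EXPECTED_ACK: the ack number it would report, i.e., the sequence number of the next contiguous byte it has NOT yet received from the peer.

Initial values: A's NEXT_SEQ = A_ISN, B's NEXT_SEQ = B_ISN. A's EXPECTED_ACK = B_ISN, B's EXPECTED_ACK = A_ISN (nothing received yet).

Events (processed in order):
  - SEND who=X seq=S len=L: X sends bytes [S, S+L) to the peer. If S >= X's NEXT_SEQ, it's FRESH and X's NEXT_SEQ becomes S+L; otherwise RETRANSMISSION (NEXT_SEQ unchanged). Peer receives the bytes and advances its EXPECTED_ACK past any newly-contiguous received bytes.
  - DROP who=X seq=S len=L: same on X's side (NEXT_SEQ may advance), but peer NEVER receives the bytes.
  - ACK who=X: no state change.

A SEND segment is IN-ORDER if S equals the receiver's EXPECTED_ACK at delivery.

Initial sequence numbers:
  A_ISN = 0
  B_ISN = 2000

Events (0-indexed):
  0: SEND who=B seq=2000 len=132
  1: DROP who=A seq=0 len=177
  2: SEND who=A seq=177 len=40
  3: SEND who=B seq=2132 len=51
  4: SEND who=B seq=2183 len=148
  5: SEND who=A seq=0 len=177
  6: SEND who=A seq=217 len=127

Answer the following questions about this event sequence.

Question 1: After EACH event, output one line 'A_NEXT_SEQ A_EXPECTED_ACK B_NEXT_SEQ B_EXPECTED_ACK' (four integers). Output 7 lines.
0 2132 2132 0
177 2132 2132 0
217 2132 2132 0
217 2183 2183 0
217 2331 2331 0
217 2331 2331 217
344 2331 2331 344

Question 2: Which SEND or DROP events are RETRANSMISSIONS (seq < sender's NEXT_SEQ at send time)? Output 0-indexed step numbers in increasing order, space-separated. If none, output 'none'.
Step 0: SEND seq=2000 -> fresh
Step 1: DROP seq=0 -> fresh
Step 2: SEND seq=177 -> fresh
Step 3: SEND seq=2132 -> fresh
Step 4: SEND seq=2183 -> fresh
Step 5: SEND seq=0 -> retransmit
Step 6: SEND seq=217 -> fresh

Answer: 5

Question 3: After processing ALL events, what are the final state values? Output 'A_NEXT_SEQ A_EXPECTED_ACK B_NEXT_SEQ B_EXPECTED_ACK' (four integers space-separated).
After event 0: A_seq=0 A_ack=2132 B_seq=2132 B_ack=0
After event 1: A_seq=177 A_ack=2132 B_seq=2132 B_ack=0
After event 2: A_seq=217 A_ack=2132 B_seq=2132 B_ack=0
After event 3: A_seq=217 A_ack=2183 B_seq=2183 B_ack=0
After event 4: A_seq=217 A_ack=2331 B_seq=2331 B_ack=0
After event 5: A_seq=217 A_ack=2331 B_seq=2331 B_ack=217
After event 6: A_seq=344 A_ack=2331 B_seq=2331 B_ack=344

Answer: 344 2331 2331 344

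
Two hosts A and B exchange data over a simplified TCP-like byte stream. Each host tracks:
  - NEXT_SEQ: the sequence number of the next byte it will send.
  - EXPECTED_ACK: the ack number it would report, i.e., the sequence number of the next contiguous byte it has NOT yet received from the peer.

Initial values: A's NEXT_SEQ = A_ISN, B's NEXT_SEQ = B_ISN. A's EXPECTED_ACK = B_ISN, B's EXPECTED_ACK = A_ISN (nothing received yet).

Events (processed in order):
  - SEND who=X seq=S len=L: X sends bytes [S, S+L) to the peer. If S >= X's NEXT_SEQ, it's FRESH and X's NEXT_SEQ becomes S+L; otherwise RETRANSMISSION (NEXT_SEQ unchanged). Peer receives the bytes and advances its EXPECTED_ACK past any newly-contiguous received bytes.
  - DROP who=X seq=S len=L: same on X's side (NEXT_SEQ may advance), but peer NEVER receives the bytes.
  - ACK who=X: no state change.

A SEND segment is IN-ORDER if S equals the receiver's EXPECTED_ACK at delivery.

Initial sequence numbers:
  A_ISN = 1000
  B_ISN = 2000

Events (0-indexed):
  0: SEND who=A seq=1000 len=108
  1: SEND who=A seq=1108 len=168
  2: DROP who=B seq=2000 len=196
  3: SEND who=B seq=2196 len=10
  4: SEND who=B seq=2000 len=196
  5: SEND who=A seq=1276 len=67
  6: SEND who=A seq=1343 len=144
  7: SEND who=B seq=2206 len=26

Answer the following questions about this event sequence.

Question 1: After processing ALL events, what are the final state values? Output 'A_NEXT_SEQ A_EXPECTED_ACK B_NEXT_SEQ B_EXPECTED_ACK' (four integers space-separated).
After event 0: A_seq=1108 A_ack=2000 B_seq=2000 B_ack=1108
After event 1: A_seq=1276 A_ack=2000 B_seq=2000 B_ack=1276
After event 2: A_seq=1276 A_ack=2000 B_seq=2196 B_ack=1276
After event 3: A_seq=1276 A_ack=2000 B_seq=2206 B_ack=1276
After event 4: A_seq=1276 A_ack=2206 B_seq=2206 B_ack=1276
After event 5: A_seq=1343 A_ack=2206 B_seq=2206 B_ack=1343
After event 6: A_seq=1487 A_ack=2206 B_seq=2206 B_ack=1487
After event 7: A_seq=1487 A_ack=2232 B_seq=2232 B_ack=1487

Answer: 1487 2232 2232 1487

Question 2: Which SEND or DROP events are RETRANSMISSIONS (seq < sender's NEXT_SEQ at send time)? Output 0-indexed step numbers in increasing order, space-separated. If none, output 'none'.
Step 0: SEND seq=1000 -> fresh
Step 1: SEND seq=1108 -> fresh
Step 2: DROP seq=2000 -> fresh
Step 3: SEND seq=2196 -> fresh
Step 4: SEND seq=2000 -> retransmit
Step 5: SEND seq=1276 -> fresh
Step 6: SEND seq=1343 -> fresh
Step 7: SEND seq=2206 -> fresh

Answer: 4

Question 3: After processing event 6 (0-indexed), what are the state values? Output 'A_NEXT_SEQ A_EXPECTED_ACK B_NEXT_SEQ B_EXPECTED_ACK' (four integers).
After event 0: A_seq=1108 A_ack=2000 B_seq=2000 B_ack=1108
After event 1: A_seq=1276 A_ack=2000 B_seq=2000 B_ack=1276
After event 2: A_seq=1276 A_ack=2000 B_seq=2196 B_ack=1276
After event 3: A_seq=1276 A_ack=2000 B_seq=2206 B_ack=1276
After event 4: A_seq=1276 A_ack=2206 B_seq=2206 B_ack=1276
After event 5: A_seq=1343 A_ack=2206 B_seq=2206 B_ack=1343
After event 6: A_seq=1487 A_ack=2206 B_seq=2206 B_ack=1487

1487 2206 2206 1487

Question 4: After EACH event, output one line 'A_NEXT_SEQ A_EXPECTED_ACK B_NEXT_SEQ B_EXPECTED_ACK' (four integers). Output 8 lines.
1108 2000 2000 1108
1276 2000 2000 1276
1276 2000 2196 1276
1276 2000 2206 1276
1276 2206 2206 1276
1343 2206 2206 1343
1487 2206 2206 1487
1487 2232 2232 1487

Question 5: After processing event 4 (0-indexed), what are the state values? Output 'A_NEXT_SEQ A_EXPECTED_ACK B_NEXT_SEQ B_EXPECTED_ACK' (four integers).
After event 0: A_seq=1108 A_ack=2000 B_seq=2000 B_ack=1108
After event 1: A_seq=1276 A_ack=2000 B_seq=2000 B_ack=1276
After event 2: A_seq=1276 A_ack=2000 B_seq=2196 B_ack=1276
After event 3: A_seq=1276 A_ack=2000 B_seq=2206 B_ack=1276
After event 4: A_seq=1276 A_ack=2206 B_seq=2206 B_ack=1276

1276 2206 2206 1276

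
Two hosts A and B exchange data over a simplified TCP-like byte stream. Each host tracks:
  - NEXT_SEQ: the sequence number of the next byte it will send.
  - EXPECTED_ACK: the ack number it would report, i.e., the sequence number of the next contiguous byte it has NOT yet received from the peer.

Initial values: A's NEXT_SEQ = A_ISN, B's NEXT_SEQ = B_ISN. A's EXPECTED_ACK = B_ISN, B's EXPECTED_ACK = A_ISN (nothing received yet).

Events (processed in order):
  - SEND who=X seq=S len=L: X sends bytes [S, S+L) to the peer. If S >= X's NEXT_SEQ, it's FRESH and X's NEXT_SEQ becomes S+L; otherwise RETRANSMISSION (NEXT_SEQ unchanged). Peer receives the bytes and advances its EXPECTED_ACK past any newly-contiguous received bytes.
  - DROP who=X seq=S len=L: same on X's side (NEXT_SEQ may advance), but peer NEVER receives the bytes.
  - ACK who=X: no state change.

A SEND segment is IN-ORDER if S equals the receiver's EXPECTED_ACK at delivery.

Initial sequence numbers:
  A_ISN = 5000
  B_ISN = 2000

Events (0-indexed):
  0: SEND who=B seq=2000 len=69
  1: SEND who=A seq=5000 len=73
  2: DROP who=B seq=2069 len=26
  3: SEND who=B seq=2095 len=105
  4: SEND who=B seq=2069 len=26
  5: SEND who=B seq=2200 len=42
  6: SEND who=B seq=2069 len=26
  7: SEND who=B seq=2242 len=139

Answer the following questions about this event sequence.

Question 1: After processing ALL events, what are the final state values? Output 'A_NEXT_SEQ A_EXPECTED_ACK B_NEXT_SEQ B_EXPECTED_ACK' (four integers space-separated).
After event 0: A_seq=5000 A_ack=2069 B_seq=2069 B_ack=5000
After event 1: A_seq=5073 A_ack=2069 B_seq=2069 B_ack=5073
After event 2: A_seq=5073 A_ack=2069 B_seq=2095 B_ack=5073
After event 3: A_seq=5073 A_ack=2069 B_seq=2200 B_ack=5073
After event 4: A_seq=5073 A_ack=2200 B_seq=2200 B_ack=5073
After event 5: A_seq=5073 A_ack=2242 B_seq=2242 B_ack=5073
After event 6: A_seq=5073 A_ack=2242 B_seq=2242 B_ack=5073
After event 7: A_seq=5073 A_ack=2381 B_seq=2381 B_ack=5073

Answer: 5073 2381 2381 5073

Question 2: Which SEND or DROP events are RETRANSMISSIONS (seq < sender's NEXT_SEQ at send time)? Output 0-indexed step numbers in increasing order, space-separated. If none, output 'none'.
Answer: 4 6

Derivation:
Step 0: SEND seq=2000 -> fresh
Step 1: SEND seq=5000 -> fresh
Step 2: DROP seq=2069 -> fresh
Step 3: SEND seq=2095 -> fresh
Step 4: SEND seq=2069 -> retransmit
Step 5: SEND seq=2200 -> fresh
Step 6: SEND seq=2069 -> retransmit
Step 7: SEND seq=2242 -> fresh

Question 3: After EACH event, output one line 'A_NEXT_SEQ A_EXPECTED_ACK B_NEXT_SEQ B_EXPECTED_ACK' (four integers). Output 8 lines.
5000 2069 2069 5000
5073 2069 2069 5073
5073 2069 2095 5073
5073 2069 2200 5073
5073 2200 2200 5073
5073 2242 2242 5073
5073 2242 2242 5073
5073 2381 2381 5073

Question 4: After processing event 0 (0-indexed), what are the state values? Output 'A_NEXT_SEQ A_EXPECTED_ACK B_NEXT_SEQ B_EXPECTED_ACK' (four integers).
After event 0: A_seq=5000 A_ack=2069 B_seq=2069 B_ack=5000

5000 2069 2069 5000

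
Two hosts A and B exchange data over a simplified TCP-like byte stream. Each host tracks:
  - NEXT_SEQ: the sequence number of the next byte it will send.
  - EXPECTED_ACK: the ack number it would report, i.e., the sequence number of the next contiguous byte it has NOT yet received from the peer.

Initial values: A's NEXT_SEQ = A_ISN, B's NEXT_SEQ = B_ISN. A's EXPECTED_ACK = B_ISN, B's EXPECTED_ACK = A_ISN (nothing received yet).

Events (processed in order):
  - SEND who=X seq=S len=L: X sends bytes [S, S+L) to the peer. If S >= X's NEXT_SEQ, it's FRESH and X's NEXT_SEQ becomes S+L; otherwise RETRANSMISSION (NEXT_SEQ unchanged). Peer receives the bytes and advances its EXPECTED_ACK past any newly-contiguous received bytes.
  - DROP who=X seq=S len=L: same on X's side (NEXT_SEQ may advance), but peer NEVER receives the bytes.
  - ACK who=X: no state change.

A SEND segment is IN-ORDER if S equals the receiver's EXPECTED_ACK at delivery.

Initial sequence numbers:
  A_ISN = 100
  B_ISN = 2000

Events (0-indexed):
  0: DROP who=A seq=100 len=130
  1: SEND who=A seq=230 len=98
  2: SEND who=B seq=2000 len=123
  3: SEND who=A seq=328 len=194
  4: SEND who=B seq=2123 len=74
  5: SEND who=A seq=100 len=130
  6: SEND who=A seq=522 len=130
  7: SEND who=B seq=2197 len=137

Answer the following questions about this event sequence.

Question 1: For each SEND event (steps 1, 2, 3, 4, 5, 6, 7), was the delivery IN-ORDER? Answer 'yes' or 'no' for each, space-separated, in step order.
Answer: no yes no yes yes yes yes

Derivation:
Step 1: SEND seq=230 -> out-of-order
Step 2: SEND seq=2000 -> in-order
Step 3: SEND seq=328 -> out-of-order
Step 4: SEND seq=2123 -> in-order
Step 5: SEND seq=100 -> in-order
Step 6: SEND seq=522 -> in-order
Step 7: SEND seq=2197 -> in-order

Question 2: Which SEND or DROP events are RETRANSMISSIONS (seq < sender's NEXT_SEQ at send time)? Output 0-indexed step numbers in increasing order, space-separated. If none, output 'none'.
Step 0: DROP seq=100 -> fresh
Step 1: SEND seq=230 -> fresh
Step 2: SEND seq=2000 -> fresh
Step 3: SEND seq=328 -> fresh
Step 4: SEND seq=2123 -> fresh
Step 5: SEND seq=100 -> retransmit
Step 6: SEND seq=522 -> fresh
Step 7: SEND seq=2197 -> fresh

Answer: 5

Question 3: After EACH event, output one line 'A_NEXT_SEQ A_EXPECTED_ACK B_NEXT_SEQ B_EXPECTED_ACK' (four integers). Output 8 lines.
230 2000 2000 100
328 2000 2000 100
328 2123 2123 100
522 2123 2123 100
522 2197 2197 100
522 2197 2197 522
652 2197 2197 652
652 2334 2334 652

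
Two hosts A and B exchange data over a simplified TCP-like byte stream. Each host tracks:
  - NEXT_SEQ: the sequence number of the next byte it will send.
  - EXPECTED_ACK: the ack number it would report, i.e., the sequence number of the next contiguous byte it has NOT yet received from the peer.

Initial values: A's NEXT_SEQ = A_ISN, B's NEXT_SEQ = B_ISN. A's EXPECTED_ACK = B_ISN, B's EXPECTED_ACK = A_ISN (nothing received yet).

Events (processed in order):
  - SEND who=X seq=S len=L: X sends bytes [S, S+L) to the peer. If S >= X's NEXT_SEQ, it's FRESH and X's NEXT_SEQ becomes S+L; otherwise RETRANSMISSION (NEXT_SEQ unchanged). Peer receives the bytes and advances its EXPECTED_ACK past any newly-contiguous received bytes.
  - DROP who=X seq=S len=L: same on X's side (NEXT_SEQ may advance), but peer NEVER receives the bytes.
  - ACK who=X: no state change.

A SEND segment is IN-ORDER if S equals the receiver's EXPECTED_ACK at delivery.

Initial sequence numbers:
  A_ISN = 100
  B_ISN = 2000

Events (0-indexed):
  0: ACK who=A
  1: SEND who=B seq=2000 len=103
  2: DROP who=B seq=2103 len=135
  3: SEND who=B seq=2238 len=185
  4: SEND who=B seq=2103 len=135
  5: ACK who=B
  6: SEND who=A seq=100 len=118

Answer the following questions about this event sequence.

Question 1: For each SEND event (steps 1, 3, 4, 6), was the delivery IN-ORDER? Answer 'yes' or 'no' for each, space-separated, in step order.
Answer: yes no yes yes

Derivation:
Step 1: SEND seq=2000 -> in-order
Step 3: SEND seq=2238 -> out-of-order
Step 4: SEND seq=2103 -> in-order
Step 6: SEND seq=100 -> in-order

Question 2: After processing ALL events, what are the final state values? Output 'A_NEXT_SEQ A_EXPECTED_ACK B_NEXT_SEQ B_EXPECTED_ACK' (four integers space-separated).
Answer: 218 2423 2423 218

Derivation:
After event 0: A_seq=100 A_ack=2000 B_seq=2000 B_ack=100
After event 1: A_seq=100 A_ack=2103 B_seq=2103 B_ack=100
After event 2: A_seq=100 A_ack=2103 B_seq=2238 B_ack=100
After event 3: A_seq=100 A_ack=2103 B_seq=2423 B_ack=100
After event 4: A_seq=100 A_ack=2423 B_seq=2423 B_ack=100
After event 5: A_seq=100 A_ack=2423 B_seq=2423 B_ack=100
After event 6: A_seq=218 A_ack=2423 B_seq=2423 B_ack=218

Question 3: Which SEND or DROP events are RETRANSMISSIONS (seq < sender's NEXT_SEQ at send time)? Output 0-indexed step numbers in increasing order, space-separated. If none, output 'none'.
Step 1: SEND seq=2000 -> fresh
Step 2: DROP seq=2103 -> fresh
Step 3: SEND seq=2238 -> fresh
Step 4: SEND seq=2103 -> retransmit
Step 6: SEND seq=100 -> fresh

Answer: 4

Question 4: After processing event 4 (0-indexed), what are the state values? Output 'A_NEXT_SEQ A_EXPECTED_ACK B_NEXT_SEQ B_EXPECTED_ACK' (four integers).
After event 0: A_seq=100 A_ack=2000 B_seq=2000 B_ack=100
After event 1: A_seq=100 A_ack=2103 B_seq=2103 B_ack=100
After event 2: A_seq=100 A_ack=2103 B_seq=2238 B_ack=100
After event 3: A_seq=100 A_ack=2103 B_seq=2423 B_ack=100
After event 4: A_seq=100 A_ack=2423 B_seq=2423 B_ack=100

100 2423 2423 100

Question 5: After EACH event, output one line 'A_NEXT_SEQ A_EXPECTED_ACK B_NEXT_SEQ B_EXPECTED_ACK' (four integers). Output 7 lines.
100 2000 2000 100
100 2103 2103 100
100 2103 2238 100
100 2103 2423 100
100 2423 2423 100
100 2423 2423 100
218 2423 2423 218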